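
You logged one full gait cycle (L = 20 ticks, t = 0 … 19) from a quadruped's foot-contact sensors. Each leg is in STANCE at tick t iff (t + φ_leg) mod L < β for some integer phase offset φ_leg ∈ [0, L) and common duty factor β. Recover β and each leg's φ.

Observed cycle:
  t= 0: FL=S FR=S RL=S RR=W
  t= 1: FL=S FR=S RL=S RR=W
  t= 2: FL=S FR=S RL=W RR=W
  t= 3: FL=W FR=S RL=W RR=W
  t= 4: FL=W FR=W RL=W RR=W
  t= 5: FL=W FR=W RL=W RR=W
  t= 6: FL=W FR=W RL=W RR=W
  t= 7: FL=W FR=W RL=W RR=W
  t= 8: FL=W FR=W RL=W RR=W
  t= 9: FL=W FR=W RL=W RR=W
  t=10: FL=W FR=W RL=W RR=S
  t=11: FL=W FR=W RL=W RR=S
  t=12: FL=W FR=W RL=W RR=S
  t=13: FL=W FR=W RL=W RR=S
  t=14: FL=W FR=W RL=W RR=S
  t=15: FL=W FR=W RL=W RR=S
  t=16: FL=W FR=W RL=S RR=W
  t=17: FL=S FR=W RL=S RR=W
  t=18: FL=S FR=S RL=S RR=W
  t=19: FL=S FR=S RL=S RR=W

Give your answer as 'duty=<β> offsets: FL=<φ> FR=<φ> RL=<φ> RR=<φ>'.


duty=6 offsets: FL=3 FR=2 RL=4 RR=10

duty β = stance ticks per leg = 6
FL: stance ticks = 6; W→S at t=17 → φ=3
FR: stance ticks = 6; W→S at t=18 → φ=2
RL: stance ticks = 6; W→S at t=16 → φ=4
RR: stance ticks = 6; W→S at t=10 → φ=10


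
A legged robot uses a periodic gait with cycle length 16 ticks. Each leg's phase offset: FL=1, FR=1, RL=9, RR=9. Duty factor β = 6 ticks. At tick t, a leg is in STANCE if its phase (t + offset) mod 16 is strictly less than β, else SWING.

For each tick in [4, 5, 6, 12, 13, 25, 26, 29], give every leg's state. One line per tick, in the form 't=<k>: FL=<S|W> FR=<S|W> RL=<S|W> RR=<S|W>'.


t=4: FL=S FR=S RL=W RR=W
t=5: FL=W FR=W RL=W RR=W
t=6: FL=W FR=W RL=W RR=W
t=12: FL=W FR=W RL=S RR=S
t=13: FL=W FR=W RL=W RR=W
t=25: FL=W FR=W RL=S RR=S
t=26: FL=W FR=W RL=S RR=S
t=29: FL=W FR=W RL=W RR=W

t=4: phase=(5,5,13,13) vs β=6 → FL=S FR=S RL=W RR=W
t=5: phase=(6,6,14,14) vs β=6 → FL=W FR=W RL=W RR=W
t=6: phase=(7,7,15,15) vs β=6 → FL=W FR=W RL=W RR=W
t=12: phase=(13,13,5,5) vs β=6 → FL=W FR=W RL=S RR=S
t=13: phase=(14,14,6,6) vs β=6 → FL=W FR=W RL=W RR=W
t=25: phase=(10,10,2,2) vs β=6 → FL=W FR=W RL=S RR=S
t=26: phase=(11,11,3,3) vs β=6 → FL=W FR=W RL=S RR=S
t=29: phase=(14,14,6,6) vs β=6 → FL=W FR=W RL=W RR=W


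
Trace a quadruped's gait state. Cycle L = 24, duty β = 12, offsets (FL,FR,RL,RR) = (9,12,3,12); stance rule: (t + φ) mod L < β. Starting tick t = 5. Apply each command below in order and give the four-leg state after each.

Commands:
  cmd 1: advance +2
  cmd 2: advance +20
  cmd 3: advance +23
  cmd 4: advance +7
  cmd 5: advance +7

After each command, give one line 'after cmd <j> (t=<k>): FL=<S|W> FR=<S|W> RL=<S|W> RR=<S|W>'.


start t=5: FL=W FR=W RL=S RR=W
cmd 1: advance +2 → t=7, phase=(16,19,10,19) → FL=W FR=W RL=S RR=W
cmd 2: advance +20 → t=27, phase=(12,15,6,15) → FL=W FR=W RL=S RR=W
cmd 3: advance +23 → t=50, phase=(11,14,5,14) → FL=S FR=W RL=S RR=W
cmd 4: advance +7 → t=57, phase=(18,21,12,21) → FL=W FR=W RL=W RR=W
cmd 5: advance +7 → t=64, phase=(1,4,19,4) → FL=S FR=S RL=W RR=S

after cmd 1 (t=7): FL=W FR=W RL=S RR=W
after cmd 2 (t=27): FL=W FR=W RL=S RR=W
after cmd 3 (t=50): FL=S FR=W RL=S RR=W
after cmd 4 (t=57): FL=W FR=W RL=W RR=W
after cmd 5 (t=64): FL=S FR=S RL=W RR=S


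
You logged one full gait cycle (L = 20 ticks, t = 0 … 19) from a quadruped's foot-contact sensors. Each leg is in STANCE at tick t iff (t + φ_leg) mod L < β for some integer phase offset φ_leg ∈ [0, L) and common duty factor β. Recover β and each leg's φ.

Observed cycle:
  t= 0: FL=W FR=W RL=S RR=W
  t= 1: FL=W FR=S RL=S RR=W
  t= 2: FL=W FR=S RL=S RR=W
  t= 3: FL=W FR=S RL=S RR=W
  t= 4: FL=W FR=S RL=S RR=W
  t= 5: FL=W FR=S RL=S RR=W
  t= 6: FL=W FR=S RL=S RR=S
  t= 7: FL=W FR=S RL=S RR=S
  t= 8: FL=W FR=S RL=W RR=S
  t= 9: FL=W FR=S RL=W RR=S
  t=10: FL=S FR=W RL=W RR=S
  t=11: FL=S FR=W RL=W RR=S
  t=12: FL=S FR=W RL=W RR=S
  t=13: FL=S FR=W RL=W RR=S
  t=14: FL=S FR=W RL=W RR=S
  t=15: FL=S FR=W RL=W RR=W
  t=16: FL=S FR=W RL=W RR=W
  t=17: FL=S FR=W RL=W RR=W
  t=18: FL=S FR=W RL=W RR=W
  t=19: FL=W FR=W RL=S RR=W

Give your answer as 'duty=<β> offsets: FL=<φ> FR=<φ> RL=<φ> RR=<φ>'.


duty β = stance ticks per leg = 9
FL: stance ticks = 9; W→S at t=10 → φ=10
FR: stance ticks = 9; W→S at t=1 → φ=19
RL: stance ticks = 9; W→S at t=19 → φ=1
RR: stance ticks = 9; W→S at t=6 → φ=14

duty=9 offsets: FL=10 FR=19 RL=1 RR=14


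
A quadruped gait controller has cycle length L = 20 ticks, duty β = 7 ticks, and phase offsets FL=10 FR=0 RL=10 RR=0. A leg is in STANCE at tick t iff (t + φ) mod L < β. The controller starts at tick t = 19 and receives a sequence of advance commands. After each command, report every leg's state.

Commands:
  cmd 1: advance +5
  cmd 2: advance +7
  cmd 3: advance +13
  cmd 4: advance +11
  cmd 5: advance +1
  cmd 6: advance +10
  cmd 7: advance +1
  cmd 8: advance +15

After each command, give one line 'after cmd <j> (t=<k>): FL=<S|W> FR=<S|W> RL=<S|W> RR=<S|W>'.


start t=19: FL=W FR=W RL=W RR=W
cmd 1: advance +5 → t=24, phase=(14,4,14,4) → FL=W FR=S RL=W RR=S
cmd 2: advance +7 → t=31, phase=(1,11,1,11) → FL=S FR=W RL=S RR=W
cmd 3: advance +13 → t=44, phase=(14,4,14,4) → FL=W FR=S RL=W RR=S
cmd 4: advance +11 → t=55, phase=(5,15,5,15) → FL=S FR=W RL=S RR=W
cmd 5: advance +1 → t=56, phase=(6,16,6,16) → FL=S FR=W RL=S RR=W
cmd 6: advance +10 → t=66, phase=(16,6,16,6) → FL=W FR=S RL=W RR=S
cmd 7: advance +1 → t=67, phase=(17,7,17,7) → FL=W FR=W RL=W RR=W
cmd 8: advance +15 → t=82, phase=(12,2,12,2) → FL=W FR=S RL=W RR=S

after cmd 1 (t=24): FL=W FR=S RL=W RR=S
after cmd 2 (t=31): FL=S FR=W RL=S RR=W
after cmd 3 (t=44): FL=W FR=S RL=W RR=S
after cmd 4 (t=55): FL=S FR=W RL=S RR=W
after cmd 5 (t=56): FL=S FR=W RL=S RR=W
after cmd 6 (t=66): FL=W FR=S RL=W RR=S
after cmd 7 (t=67): FL=W FR=W RL=W RR=W
after cmd 8 (t=82): FL=W FR=S RL=W RR=S


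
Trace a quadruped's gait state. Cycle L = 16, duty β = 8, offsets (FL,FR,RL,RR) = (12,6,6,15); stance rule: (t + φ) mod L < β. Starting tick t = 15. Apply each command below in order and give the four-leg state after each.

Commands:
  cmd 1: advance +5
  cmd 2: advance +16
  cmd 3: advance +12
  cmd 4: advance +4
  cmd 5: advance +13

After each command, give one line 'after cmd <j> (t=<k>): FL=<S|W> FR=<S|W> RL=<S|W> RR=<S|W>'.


after cmd 1 (t=20): FL=S FR=W RL=W RR=S
after cmd 2 (t=36): FL=S FR=W RL=W RR=S
after cmd 3 (t=48): FL=W FR=S RL=S RR=W
after cmd 4 (t=52): FL=S FR=W RL=W RR=S
after cmd 5 (t=65): FL=W FR=S RL=S RR=S

start t=15: FL=W FR=S RL=S RR=W
cmd 1: advance +5 → t=20, phase=(0,10,10,3) → FL=S FR=W RL=W RR=S
cmd 2: advance +16 → t=36, phase=(0,10,10,3) → FL=S FR=W RL=W RR=S
cmd 3: advance +12 → t=48, phase=(12,6,6,15) → FL=W FR=S RL=S RR=W
cmd 4: advance +4 → t=52, phase=(0,10,10,3) → FL=S FR=W RL=W RR=S
cmd 5: advance +13 → t=65, phase=(13,7,7,0) → FL=W FR=S RL=S RR=S


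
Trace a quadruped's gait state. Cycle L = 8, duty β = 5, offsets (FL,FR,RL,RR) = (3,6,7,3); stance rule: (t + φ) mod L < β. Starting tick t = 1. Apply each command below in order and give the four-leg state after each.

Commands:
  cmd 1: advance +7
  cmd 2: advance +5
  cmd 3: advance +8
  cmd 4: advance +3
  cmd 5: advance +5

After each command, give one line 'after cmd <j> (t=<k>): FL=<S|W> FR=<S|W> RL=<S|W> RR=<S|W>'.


after cmd 1 (t=8): FL=S FR=W RL=W RR=S
after cmd 2 (t=13): FL=S FR=S RL=S RR=S
after cmd 3 (t=21): FL=S FR=S RL=S RR=S
after cmd 4 (t=24): FL=S FR=W RL=W RR=S
after cmd 5 (t=29): FL=S FR=S RL=S RR=S

start t=1: FL=S FR=W RL=S RR=S
cmd 1: advance +7 → t=8, phase=(3,6,7,3) → FL=S FR=W RL=W RR=S
cmd 2: advance +5 → t=13, phase=(0,3,4,0) → FL=S FR=S RL=S RR=S
cmd 3: advance +8 → t=21, phase=(0,3,4,0) → FL=S FR=S RL=S RR=S
cmd 4: advance +3 → t=24, phase=(3,6,7,3) → FL=S FR=W RL=W RR=S
cmd 5: advance +5 → t=29, phase=(0,3,4,0) → FL=S FR=S RL=S RR=S


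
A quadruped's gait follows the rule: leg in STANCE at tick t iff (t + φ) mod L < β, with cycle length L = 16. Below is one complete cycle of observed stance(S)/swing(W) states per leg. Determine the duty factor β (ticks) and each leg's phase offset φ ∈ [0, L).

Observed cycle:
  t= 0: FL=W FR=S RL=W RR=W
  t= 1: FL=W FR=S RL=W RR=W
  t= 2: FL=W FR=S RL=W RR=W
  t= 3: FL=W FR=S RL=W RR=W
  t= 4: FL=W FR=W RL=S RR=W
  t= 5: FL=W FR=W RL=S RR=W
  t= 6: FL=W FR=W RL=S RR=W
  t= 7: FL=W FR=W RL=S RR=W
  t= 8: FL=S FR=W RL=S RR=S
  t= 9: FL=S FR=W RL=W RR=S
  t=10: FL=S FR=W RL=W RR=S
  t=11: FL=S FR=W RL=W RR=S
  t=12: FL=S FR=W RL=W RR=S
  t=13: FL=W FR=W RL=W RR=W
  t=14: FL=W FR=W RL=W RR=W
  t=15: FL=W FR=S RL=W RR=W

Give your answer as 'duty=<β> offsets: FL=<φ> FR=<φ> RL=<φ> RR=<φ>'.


duty=5 offsets: FL=8 FR=1 RL=12 RR=8

duty β = stance ticks per leg = 5
FL: stance ticks = 5; W→S at t=8 → φ=8
FR: stance ticks = 5; W→S at t=15 → φ=1
RL: stance ticks = 5; W→S at t=4 → φ=12
RR: stance ticks = 5; W→S at t=8 → φ=8


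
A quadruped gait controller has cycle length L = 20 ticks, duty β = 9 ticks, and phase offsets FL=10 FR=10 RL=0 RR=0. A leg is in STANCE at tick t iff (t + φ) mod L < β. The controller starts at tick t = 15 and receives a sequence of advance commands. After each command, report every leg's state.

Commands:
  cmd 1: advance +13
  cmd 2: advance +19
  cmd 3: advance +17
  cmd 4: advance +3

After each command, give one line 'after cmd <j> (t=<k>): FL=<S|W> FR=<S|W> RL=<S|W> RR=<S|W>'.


after cmd 1 (t=28): FL=W FR=W RL=S RR=S
after cmd 2 (t=47): FL=W FR=W RL=S RR=S
after cmd 3 (t=64): FL=W FR=W RL=S RR=S
after cmd 4 (t=67): FL=W FR=W RL=S RR=S

start t=15: FL=S FR=S RL=W RR=W
cmd 1: advance +13 → t=28, phase=(18,18,8,8) → FL=W FR=W RL=S RR=S
cmd 2: advance +19 → t=47, phase=(17,17,7,7) → FL=W FR=W RL=S RR=S
cmd 3: advance +17 → t=64, phase=(14,14,4,4) → FL=W FR=W RL=S RR=S
cmd 4: advance +3 → t=67, phase=(17,17,7,7) → FL=W FR=W RL=S RR=S


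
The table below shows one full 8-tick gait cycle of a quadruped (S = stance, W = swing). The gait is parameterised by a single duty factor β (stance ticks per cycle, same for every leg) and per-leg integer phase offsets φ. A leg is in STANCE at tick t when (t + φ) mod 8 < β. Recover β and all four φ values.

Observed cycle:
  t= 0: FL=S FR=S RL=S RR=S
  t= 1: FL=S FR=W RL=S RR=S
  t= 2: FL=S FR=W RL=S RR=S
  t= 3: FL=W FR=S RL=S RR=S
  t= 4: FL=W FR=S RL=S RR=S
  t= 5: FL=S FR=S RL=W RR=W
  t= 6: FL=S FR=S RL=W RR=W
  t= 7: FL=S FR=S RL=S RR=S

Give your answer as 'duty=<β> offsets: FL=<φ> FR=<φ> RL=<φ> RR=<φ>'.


duty=6 offsets: FL=3 FR=5 RL=1 RR=1

duty β = stance ticks per leg = 6
FL: stance ticks = 6; W→S at t=5 → φ=3
FR: stance ticks = 6; W→S at t=3 → φ=5
RL: stance ticks = 6; W→S at t=7 → φ=1
RR: stance ticks = 6; W→S at t=7 → φ=1


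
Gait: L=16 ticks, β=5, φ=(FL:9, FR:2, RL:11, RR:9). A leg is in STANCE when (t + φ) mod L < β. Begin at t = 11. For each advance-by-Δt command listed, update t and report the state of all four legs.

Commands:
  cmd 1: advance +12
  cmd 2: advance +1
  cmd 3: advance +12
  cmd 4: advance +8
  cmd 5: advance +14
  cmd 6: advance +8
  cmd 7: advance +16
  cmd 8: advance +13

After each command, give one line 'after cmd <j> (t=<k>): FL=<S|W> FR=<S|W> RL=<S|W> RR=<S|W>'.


after cmd 1 (t=23): FL=S FR=W RL=S RR=S
after cmd 2 (t=24): FL=S FR=W RL=S RR=S
after cmd 3 (t=36): FL=W FR=W RL=W RR=W
after cmd 4 (t=44): FL=W FR=W RL=W RR=W
after cmd 5 (t=58): FL=S FR=W RL=W RR=S
after cmd 6 (t=66): FL=W FR=S RL=W RR=W
after cmd 7 (t=82): FL=W FR=S RL=W RR=W
after cmd 8 (t=95): FL=W FR=S RL=W RR=W

start t=11: FL=S FR=W RL=W RR=S
cmd 1: advance +12 → t=23, phase=(0,9,2,0) → FL=S FR=W RL=S RR=S
cmd 2: advance +1 → t=24, phase=(1,10,3,1) → FL=S FR=W RL=S RR=S
cmd 3: advance +12 → t=36, phase=(13,6,15,13) → FL=W FR=W RL=W RR=W
cmd 4: advance +8 → t=44, phase=(5,14,7,5) → FL=W FR=W RL=W RR=W
cmd 5: advance +14 → t=58, phase=(3,12,5,3) → FL=S FR=W RL=W RR=S
cmd 6: advance +8 → t=66, phase=(11,4,13,11) → FL=W FR=S RL=W RR=W
cmd 7: advance +16 → t=82, phase=(11,4,13,11) → FL=W FR=S RL=W RR=W
cmd 8: advance +13 → t=95, phase=(8,1,10,8) → FL=W FR=S RL=W RR=W


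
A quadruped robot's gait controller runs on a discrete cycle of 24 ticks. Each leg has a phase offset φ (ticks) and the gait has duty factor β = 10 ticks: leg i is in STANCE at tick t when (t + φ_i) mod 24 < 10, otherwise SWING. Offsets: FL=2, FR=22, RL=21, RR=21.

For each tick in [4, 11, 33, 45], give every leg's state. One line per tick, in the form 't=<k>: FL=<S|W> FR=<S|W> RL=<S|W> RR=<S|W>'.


t=4: FL=S FR=S RL=S RR=S
t=11: FL=W FR=S RL=S RR=S
t=33: FL=W FR=S RL=S RR=S
t=45: FL=W FR=W RL=W RR=W

t=4: phase=(6,2,1,1) vs β=10 → FL=S FR=S RL=S RR=S
t=11: phase=(13,9,8,8) vs β=10 → FL=W FR=S RL=S RR=S
t=33: phase=(11,7,6,6) vs β=10 → FL=W FR=S RL=S RR=S
t=45: phase=(23,19,18,18) vs β=10 → FL=W FR=W RL=W RR=W


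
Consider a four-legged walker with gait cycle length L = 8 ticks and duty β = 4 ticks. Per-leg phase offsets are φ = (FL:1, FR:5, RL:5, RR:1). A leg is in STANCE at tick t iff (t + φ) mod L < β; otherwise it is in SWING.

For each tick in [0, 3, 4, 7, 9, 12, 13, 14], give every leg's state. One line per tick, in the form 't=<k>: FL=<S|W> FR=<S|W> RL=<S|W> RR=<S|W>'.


t=0: phase=(1,5,5,1) vs β=4 → FL=S FR=W RL=W RR=S
t=3: phase=(4,0,0,4) vs β=4 → FL=W FR=S RL=S RR=W
t=4: phase=(5,1,1,5) vs β=4 → FL=W FR=S RL=S RR=W
t=7: phase=(0,4,4,0) vs β=4 → FL=S FR=W RL=W RR=S
t=9: phase=(2,6,6,2) vs β=4 → FL=S FR=W RL=W RR=S
t=12: phase=(5,1,1,5) vs β=4 → FL=W FR=S RL=S RR=W
t=13: phase=(6,2,2,6) vs β=4 → FL=W FR=S RL=S RR=W
t=14: phase=(7,3,3,7) vs β=4 → FL=W FR=S RL=S RR=W

t=0: FL=S FR=W RL=W RR=S
t=3: FL=W FR=S RL=S RR=W
t=4: FL=W FR=S RL=S RR=W
t=7: FL=S FR=W RL=W RR=S
t=9: FL=S FR=W RL=W RR=S
t=12: FL=W FR=S RL=S RR=W
t=13: FL=W FR=S RL=S RR=W
t=14: FL=W FR=S RL=S RR=W


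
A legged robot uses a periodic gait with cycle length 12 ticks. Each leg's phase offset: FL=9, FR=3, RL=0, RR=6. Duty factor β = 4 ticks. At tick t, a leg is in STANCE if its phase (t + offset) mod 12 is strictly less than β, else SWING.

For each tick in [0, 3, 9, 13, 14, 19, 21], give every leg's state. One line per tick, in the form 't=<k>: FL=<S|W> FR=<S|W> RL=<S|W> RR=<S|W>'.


t=0: phase=(9,3,0,6) vs β=4 → FL=W FR=S RL=S RR=W
t=3: phase=(0,6,3,9) vs β=4 → FL=S FR=W RL=S RR=W
t=9: phase=(6,0,9,3) vs β=4 → FL=W FR=S RL=W RR=S
t=13: phase=(10,4,1,7) vs β=4 → FL=W FR=W RL=S RR=W
t=14: phase=(11,5,2,8) vs β=4 → FL=W FR=W RL=S RR=W
t=19: phase=(4,10,7,1) vs β=4 → FL=W FR=W RL=W RR=S
t=21: phase=(6,0,9,3) vs β=4 → FL=W FR=S RL=W RR=S

t=0: FL=W FR=S RL=S RR=W
t=3: FL=S FR=W RL=S RR=W
t=9: FL=W FR=S RL=W RR=S
t=13: FL=W FR=W RL=S RR=W
t=14: FL=W FR=W RL=S RR=W
t=19: FL=W FR=W RL=W RR=S
t=21: FL=W FR=S RL=W RR=S


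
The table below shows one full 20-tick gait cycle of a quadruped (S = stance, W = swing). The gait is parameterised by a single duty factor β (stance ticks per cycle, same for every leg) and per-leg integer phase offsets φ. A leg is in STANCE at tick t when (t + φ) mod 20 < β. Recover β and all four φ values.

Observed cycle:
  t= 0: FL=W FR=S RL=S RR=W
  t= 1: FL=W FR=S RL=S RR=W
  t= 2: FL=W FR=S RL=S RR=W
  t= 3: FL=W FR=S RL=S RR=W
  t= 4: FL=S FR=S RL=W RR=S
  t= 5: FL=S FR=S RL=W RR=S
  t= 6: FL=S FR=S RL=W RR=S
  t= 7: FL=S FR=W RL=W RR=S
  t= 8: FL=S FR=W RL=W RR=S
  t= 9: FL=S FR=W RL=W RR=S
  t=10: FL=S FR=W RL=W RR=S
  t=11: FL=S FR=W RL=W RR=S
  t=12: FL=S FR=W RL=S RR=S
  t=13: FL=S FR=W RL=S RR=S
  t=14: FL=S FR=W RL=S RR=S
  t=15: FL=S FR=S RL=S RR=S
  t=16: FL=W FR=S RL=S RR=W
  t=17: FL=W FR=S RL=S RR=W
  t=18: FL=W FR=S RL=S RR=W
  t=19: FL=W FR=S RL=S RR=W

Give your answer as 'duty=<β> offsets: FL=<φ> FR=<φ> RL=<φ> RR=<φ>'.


duty β = stance ticks per leg = 12
FL: stance ticks = 12; W→S at t=4 → φ=16
FR: stance ticks = 12; W→S at t=15 → φ=5
RL: stance ticks = 12; W→S at t=12 → φ=8
RR: stance ticks = 12; W→S at t=4 → φ=16

duty=12 offsets: FL=16 FR=5 RL=8 RR=16


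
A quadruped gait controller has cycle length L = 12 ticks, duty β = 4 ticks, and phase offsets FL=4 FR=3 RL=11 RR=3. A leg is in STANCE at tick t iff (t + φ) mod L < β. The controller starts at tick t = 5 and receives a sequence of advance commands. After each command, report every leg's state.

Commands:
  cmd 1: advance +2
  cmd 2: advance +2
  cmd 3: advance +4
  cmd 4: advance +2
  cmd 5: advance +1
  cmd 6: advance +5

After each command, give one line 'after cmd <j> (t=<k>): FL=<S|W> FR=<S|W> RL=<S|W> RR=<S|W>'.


start t=5: FL=W FR=W RL=W RR=W
cmd 1: advance +2 → t=7, phase=(11,10,6,10) → FL=W FR=W RL=W RR=W
cmd 2: advance +2 → t=9, phase=(1,0,8,0) → FL=S FR=S RL=W RR=S
cmd 3: advance +4 → t=13, phase=(5,4,0,4) → FL=W FR=W RL=S RR=W
cmd 4: advance +2 → t=15, phase=(7,6,2,6) → FL=W FR=W RL=S RR=W
cmd 5: advance +1 → t=16, phase=(8,7,3,7) → FL=W FR=W RL=S RR=W
cmd 6: advance +5 → t=21, phase=(1,0,8,0) → FL=S FR=S RL=W RR=S

after cmd 1 (t=7): FL=W FR=W RL=W RR=W
after cmd 2 (t=9): FL=S FR=S RL=W RR=S
after cmd 3 (t=13): FL=W FR=W RL=S RR=W
after cmd 4 (t=15): FL=W FR=W RL=S RR=W
after cmd 5 (t=16): FL=W FR=W RL=S RR=W
after cmd 6 (t=21): FL=S FR=S RL=W RR=S


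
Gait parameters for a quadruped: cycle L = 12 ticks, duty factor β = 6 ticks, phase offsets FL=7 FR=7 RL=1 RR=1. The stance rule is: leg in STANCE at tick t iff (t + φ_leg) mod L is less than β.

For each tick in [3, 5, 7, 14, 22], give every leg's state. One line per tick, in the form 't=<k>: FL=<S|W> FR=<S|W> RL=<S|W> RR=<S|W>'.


t=3: phase=(10,10,4,4) vs β=6 → FL=W FR=W RL=S RR=S
t=5: phase=(0,0,6,6) vs β=6 → FL=S FR=S RL=W RR=W
t=7: phase=(2,2,8,8) vs β=6 → FL=S FR=S RL=W RR=W
t=14: phase=(9,9,3,3) vs β=6 → FL=W FR=W RL=S RR=S
t=22: phase=(5,5,11,11) vs β=6 → FL=S FR=S RL=W RR=W

t=3: FL=W FR=W RL=S RR=S
t=5: FL=S FR=S RL=W RR=W
t=7: FL=S FR=S RL=W RR=W
t=14: FL=W FR=W RL=S RR=S
t=22: FL=S FR=S RL=W RR=W


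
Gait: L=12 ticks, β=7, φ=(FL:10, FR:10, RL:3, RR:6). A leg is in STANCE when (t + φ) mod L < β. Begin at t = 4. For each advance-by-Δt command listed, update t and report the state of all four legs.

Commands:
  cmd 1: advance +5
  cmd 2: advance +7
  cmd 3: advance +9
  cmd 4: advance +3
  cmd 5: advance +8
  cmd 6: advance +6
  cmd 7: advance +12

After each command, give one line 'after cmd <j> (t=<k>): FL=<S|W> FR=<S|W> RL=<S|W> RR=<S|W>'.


start t=4: FL=S FR=S RL=W RR=W
cmd 1: advance +5 → t=9, phase=(7,7,0,3) → FL=W FR=W RL=S RR=S
cmd 2: advance +7 → t=16, phase=(2,2,7,10) → FL=S FR=S RL=W RR=W
cmd 3: advance +9 → t=25, phase=(11,11,4,7) → FL=W FR=W RL=S RR=W
cmd 4: advance +3 → t=28, phase=(2,2,7,10) → FL=S FR=S RL=W RR=W
cmd 5: advance +8 → t=36, phase=(10,10,3,6) → FL=W FR=W RL=S RR=S
cmd 6: advance +6 → t=42, phase=(4,4,9,0) → FL=S FR=S RL=W RR=S
cmd 7: advance +12 → t=54, phase=(4,4,9,0) → FL=S FR=S RL=W RR=S

after cmd 1 (t=9): FL=W FR=W RL=S RR=S
after cmd 2 (t=16): FL=S FR=S RL=W RR=W
after cmd 3 (t=25): FL=W FR=W RL=S RR=W
after cmd 4 (t=28): FL=S FR=S RL=W RR=W
after cmd 5 (t=36): FL=W FR=W RL=S RR=S
after cmd 6 (t=42): FL=S FR=S RL=W RR=S
after cmd 7 (t=54): FL=S FR=S RL=W RR=S


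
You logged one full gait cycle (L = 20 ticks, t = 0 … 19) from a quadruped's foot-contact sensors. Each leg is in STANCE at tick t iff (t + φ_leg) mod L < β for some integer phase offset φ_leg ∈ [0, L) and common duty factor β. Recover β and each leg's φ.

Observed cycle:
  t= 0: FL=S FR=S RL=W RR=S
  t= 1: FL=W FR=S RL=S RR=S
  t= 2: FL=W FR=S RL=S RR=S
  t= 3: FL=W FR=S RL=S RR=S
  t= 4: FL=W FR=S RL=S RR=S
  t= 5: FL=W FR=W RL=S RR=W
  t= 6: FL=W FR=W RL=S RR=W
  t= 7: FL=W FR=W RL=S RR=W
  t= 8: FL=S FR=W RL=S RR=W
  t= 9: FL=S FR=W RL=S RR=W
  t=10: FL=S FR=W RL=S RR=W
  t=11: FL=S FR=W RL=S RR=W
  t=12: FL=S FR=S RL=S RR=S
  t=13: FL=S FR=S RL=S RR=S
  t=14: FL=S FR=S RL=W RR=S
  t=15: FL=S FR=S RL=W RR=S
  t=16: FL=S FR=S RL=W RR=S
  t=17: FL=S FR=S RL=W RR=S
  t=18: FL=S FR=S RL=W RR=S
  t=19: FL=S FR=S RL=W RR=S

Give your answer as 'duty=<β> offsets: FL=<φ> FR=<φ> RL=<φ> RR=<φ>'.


duty=13 offsets: FL=12 FR=8 RL=19 RR=8

duty β = stance ticks per leg = 13
FL: stance ticks = 13; W→S at t=8 → φ=12
FR: stance ticks = 13; W→S at t=12 → φ=8
RL: stance ticks = 13; W→S at t=1 → φ=19
RR: stance ticks = 13; W→S at t=12 → φ=8


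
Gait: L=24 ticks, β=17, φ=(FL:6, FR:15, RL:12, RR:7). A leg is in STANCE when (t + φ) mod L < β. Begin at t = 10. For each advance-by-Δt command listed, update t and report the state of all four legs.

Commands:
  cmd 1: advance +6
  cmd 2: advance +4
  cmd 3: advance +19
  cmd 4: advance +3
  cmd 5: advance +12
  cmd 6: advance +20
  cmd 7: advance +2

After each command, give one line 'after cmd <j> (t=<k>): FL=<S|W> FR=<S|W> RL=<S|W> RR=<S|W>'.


start t=10: FL=S FR=S RL=W RR=W
cmd 1: advance +6 → t=16, phase=(22,7,4,23) → FL=W FR=S RL=S RR=W
cmd 2: advance +4 → t=20, phase=(2,11,8,3) → FL=S FR=S RL=S RR=S
cmd 3: advance +19 → t=39, phase=(21,6,3,22) → FL=W FR=S RL=S RR=W
cmd 4: advance +3 → t=42, phase=(0,9,6,1) → FL=S FR=S RL=S RR=S
cmd 5: advance +12 → t=54, phase=(12,21,18,13) → FL=S FR=W RL=W RR=S
cmd 6: advance +20 → t=74, phase=(8,17,14,9) → FL=S FR=W RL=S RR=S
cmd 7: advance +2 → t=76, phase=(10,19,16,11) → FL=S FR=W RL=S RR=S

after cmd 1 (t=16): FL=W FR=S RL=S RR=W
after cmd 2 (t=20): FL=S FR=S RL=S RR=S
after cmd 3 (t=39): FL=W FR=S RL=S RR=W
after cmd 4 (t=42): FL=S FR=S RL=S RR=S
after cmd 5 (t=54): FL=S FR=W RL=W RR=S
after cmd 6 (t=74): FL=S FR=W RL=S RR=S
after cmd 7 (t=76): FL=S FR=W RL=S RR=S


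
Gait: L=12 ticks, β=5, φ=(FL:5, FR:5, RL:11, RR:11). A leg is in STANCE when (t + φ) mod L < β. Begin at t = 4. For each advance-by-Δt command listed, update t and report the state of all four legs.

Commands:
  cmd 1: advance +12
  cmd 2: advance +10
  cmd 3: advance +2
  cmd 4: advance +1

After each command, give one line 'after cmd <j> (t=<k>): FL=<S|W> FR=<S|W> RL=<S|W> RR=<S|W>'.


start t=4: FL=W FR=W RL=S RR=S
cmd 1: advance +12 → t=16, phase=(9,9,3,3) → FL=W FR=W RL=S RR=S
cmd 2: advance +10 → t=26, phase=(7,7,1,1) → FL=W FR=W RL=S RR=S
cmd 3: advance +2 → t=28, phase=(9,9,3,3) → FL=W FR=W RL=S RR=S
cmd 4: advance +1 → t=29, phase=(10,10,4,4) → FL=W FR=W RL=S RR=S

after cmd 1 (t=16): FL=W FR=W RL=S RR=S
after cmd 2 (t=26): FL=W FR=W RL=S RR=S
after cmd 3 (t=28): FL=W FR=W RL=S RR=S
after cmd 4 (t=29): FL=W FR=W RL=S RR=S


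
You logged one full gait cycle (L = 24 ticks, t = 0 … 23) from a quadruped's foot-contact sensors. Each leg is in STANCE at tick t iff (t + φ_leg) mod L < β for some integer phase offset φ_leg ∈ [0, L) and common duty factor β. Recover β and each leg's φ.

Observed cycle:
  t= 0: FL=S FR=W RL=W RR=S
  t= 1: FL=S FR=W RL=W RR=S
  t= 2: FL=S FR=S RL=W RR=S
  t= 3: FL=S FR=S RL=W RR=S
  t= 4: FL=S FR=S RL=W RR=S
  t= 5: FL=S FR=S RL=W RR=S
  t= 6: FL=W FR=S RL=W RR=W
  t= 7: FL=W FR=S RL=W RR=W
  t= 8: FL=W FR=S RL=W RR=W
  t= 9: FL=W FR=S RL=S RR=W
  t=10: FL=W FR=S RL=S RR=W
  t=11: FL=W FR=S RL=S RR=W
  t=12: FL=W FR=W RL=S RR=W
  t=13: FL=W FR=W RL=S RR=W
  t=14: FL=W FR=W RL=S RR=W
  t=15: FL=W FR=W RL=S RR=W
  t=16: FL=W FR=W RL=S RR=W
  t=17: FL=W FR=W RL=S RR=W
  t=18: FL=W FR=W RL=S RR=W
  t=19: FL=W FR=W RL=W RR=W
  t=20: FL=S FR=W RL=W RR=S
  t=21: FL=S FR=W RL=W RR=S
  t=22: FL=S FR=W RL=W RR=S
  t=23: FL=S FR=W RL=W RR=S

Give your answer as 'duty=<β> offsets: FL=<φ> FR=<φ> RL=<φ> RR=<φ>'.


duty β = stance ticks per leg = 10
FL: stance ticks = 10; W→S at t=20 → φ=4
FR: stance ticks = 10; W→S at t=2 → φ=22
RL: stance ticks = 10; W→S at t=9 → φ=15
RR: stance ticks = 10; W→S at t=20 → φ=4

duty=10 offsets: FL=4 FR=22 RL=15 RR=4


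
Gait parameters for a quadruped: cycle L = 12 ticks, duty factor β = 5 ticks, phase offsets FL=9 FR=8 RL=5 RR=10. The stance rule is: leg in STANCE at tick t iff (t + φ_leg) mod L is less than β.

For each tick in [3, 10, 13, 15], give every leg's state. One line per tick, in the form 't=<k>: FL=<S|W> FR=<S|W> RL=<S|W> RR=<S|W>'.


t=3: phase=(0,11,8,1) vs β=5 → FL=S FR=W RL=W RR=S
t=10: phase=(7,6,3,8) vs β=5 → FL=W FR=W RL=S RR=W
t=13: phase=(10,9,6,11) vs β=5 → FL=W FR=W RL=W RR=W
t=15: phase=(0,11,8,1) vs β=5 → FL=S FR=W RL=W RR=S

t=3: FL=S FR=W RL=W RR=S
t=10: FL=W FR=W RL=S RR=W
t=13: FL=W FR=W RL=W RR=W
t=15: FL=S FR=W RL=W RR=S


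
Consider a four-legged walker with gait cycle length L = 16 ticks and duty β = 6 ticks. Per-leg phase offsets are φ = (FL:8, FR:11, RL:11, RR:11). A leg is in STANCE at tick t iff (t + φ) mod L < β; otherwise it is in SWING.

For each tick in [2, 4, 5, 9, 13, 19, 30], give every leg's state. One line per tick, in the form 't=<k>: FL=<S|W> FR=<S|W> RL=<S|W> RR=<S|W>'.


t=2: FL=W FR=W RL=W RR=W
t=4: FL=W FR=W RL=W RR=W
t=5: FL=W FR=S RL=S RR=S
t=9: FL=S FR=S RL=S RR=S
t=13: FL=S FR=W RL=W RR=W
t=19: FL=W FR=W RL=W RR=W
t=30: FL=W FR=W RL=W RR=W

t=2: phase=(10,13,13,13) vs β=6 → FL=W FR=W RL=W RR=W
t=4: phase=(12,15,15,15) vs β=6 → FL=W FR=W RL=W RR=W
t=5: phase=(13,0,0,0) vs β=6 → FL=W FR=S RL=S RR=S
t=9: phase=(1,4,4,4) vs β=6 → FL=S FR=S RL=S RR=S
t=13: phase=(5,8,8,8) vs β=6 → FL=S FR=W RL=W RR=W
t=19: phase=(11,14,14,14) vs β=6 → FL=W FR=W RL=W RR=W
t=30: phase=(6,9,9,9) vs β=6 → FL=W FR=W RL=W RR=W


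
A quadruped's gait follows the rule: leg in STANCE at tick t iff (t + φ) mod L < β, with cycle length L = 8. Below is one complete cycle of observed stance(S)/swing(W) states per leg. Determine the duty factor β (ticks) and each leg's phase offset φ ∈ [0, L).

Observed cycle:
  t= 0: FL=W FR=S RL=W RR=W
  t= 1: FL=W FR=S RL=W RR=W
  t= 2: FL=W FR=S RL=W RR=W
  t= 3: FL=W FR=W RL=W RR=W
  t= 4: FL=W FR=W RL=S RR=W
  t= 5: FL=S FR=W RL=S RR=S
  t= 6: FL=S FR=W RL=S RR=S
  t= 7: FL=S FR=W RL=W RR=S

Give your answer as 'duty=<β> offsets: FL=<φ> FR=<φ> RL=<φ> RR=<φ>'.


duty β = stance ticks per leg = 3
FL: stance ticks = 3; W→S at t=5 → φ=3
FR: stance ticks = 3; W→S at t=0 → φ=0
RL: stance ticks = 3; W→S at t=4 → φ=4
RR: stance ticks = 3; W→S at t=5 → φ=3

duty=3 offsets: FL=3 FR=0 RL=4 RR=3


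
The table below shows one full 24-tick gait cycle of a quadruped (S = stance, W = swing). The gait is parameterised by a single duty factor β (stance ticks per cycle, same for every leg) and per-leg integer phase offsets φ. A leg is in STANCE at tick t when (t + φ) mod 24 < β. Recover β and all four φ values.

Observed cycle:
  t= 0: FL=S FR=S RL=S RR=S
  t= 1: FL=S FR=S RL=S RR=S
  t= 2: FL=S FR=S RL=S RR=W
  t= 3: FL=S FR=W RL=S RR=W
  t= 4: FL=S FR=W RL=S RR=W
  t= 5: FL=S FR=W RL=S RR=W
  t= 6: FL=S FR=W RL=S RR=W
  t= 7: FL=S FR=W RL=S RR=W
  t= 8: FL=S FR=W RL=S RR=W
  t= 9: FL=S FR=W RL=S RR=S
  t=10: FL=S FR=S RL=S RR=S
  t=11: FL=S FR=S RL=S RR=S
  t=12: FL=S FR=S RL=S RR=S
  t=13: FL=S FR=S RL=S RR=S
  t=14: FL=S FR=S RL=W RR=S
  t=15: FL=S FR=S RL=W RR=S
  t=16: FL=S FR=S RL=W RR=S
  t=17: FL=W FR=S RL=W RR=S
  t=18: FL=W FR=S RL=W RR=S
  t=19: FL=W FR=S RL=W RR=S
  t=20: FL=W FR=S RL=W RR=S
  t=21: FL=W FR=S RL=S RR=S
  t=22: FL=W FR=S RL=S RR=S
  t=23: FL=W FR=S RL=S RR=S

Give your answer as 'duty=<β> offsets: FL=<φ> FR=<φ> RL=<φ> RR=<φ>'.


duty=17 offsets: FL=0 FR=14 RL=3 RR=15

duty β = stance ticks per leg = 17
FL: stance ticks = 17; W→S at t=0 → φ=0
FR: stance ticks = 17; W→S at t=10 → φ=14
RL: stance ticks = 17; W→S at t=21 → φ=3
RR: stance ticks = 17; W→S at t=9 → φ=15


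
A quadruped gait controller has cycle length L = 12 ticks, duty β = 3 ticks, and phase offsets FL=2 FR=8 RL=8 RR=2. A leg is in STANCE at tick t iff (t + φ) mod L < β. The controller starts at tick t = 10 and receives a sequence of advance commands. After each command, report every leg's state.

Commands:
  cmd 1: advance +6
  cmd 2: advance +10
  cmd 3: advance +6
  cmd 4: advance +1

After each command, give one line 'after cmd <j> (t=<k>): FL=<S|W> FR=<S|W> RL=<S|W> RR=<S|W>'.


start t=10: FL=S FR=W RL=W RR=S
cmd 1: advance +6 → t=16, phase=(6,0,0,6) → FL=W FR=S RL=S RR=W
cmd 2: advance +10 → t=26, phase=(4,10,10,4) → FL=W FR=W RL=W RR=W
cmd 3: advance +6 → t=32, phase=(10,4,4,10) → FL=W FR=W RL=W RR=W
cmd 4: advance +1 → t=33, phase=(11,5,5,11) → FL=W FR=W RL=W RR=W

after cmd 1 (t=16): FL=W FR=S RL=S RR=W
after cmd 2 (t=26): FL=W FR=W RL=W RR=W
after cmd 3 (t=32): FL=W FR=W RL=W RR=W
after cmd 4 (t=33): FL=W FR=W RL=W RR=W


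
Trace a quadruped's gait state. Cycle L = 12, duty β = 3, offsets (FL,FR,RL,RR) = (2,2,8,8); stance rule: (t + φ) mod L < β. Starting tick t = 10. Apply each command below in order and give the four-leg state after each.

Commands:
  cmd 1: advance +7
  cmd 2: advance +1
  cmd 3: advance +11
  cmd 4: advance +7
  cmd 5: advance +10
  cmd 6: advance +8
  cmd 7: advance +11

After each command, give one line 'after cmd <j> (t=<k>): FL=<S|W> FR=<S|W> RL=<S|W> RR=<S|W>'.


start t=10: FL=S FR=S RL=W RR=W
cmd 1: advance +7 → t=17, phase=(7,7,1,1) → FL=W FR=W RL=S RR=S
cmd 2: advance +1 → t=18, phase=(8,8,2,2) → FL=W FR=W RL=S RR=S
cmd 3: advance +11 → t=29, phase=(7,7,1,1) → FL=W FR=W RL=S RR=S
cmd 4: advance +7 → t=36, phase=(2,2,8,8) → FL=S FR=S RL=W RR=W
cmd 5: advance +10 → t=46, phase=(0,0,6,6) → FL=S FR=S RL=W RR=W
cmd 6: advance +8 → t=54, phase=(8,8,2,2) → FL=W FR=W RL=S RR=S
cmd 7: advance +11 → t=65, phase=(7,7,1,1) → FL=W FR=W RL=S RR=S

after cmd 1 (t=17): FL=W FR=W RL=S RR=S
after cmd 2 (t=18): FL=W FR=W RL=S RR=S
after cmd 3 (t=29): FL=W FR=W RL=S RR=S
after cmd 4 (t=36): FL=S FR=S RL=W RR=W
after cmd 5 (t=46): FL=S FR=S RL=W RR=W
after cmd 6 (t=54): FL=W FR=W RL=S RR=S
after cmd 7 (t=65): FL=W FR=W RL=S RR=S


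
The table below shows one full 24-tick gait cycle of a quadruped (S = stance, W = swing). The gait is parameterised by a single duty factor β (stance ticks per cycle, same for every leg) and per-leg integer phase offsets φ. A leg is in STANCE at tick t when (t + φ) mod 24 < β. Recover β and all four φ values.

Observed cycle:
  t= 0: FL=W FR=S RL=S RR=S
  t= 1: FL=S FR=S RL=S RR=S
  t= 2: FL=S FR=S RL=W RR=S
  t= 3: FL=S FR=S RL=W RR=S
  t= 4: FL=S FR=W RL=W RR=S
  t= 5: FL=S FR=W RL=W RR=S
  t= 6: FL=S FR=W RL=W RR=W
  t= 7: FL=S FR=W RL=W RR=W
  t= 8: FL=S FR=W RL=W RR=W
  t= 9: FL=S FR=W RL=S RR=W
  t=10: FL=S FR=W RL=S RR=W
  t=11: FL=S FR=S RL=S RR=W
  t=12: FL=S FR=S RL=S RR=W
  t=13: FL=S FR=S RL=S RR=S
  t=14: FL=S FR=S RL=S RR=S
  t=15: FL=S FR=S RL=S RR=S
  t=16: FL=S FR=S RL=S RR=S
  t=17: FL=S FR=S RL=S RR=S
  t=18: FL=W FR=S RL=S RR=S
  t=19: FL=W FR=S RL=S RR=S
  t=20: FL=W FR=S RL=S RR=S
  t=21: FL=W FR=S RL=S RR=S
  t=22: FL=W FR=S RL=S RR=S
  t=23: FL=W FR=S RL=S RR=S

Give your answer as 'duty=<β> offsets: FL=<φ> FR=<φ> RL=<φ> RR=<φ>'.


duty β = stance ticks per leg = 17
FL: stance ticks = 17; W→S at t=1 → φ=23
FR: stance ticks = 17; W→S at t=11 → φ=13
RL: stance ticks = 17; W→S at t=9 → φ=15
RR: stance ticks = 17; W→S at t=13 → φ=11

duty=17 offsets: FL=23 FR=13 RL=15 RR=11


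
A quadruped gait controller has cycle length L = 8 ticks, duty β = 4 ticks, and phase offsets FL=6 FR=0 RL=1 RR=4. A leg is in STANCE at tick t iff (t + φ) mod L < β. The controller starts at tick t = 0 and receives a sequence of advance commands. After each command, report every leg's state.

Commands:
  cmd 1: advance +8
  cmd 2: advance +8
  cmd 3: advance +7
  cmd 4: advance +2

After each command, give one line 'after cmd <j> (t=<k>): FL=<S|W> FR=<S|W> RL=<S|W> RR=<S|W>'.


start t=0: FL=W FR=S RL=S RR=W
cmd 1: advance +8 → t=8, phase=(6,0,1,4) → FL=W FR=S RL=S RR=W
cmd 2: advance +8 → t=16, phase=(6,0,1,4) → FL=W FR=S RL=S RR=W
cmd 3: advance +7 → t=23, phase=(5,7,0,3) → FL=W FR=W RL=S RR=S
cmd 4: advance +2 → t=25, phase=(7,1,2,5) → FL=W FR=S RL=S RR=W

after cmd 1 (t=8): FL=W FR=S RL=S RR=W
after cmd 2 (t=16): FL=W FR=S RL=S RR=W
after cmd 3 (t=23): FL=W FR=W RL=S RR=S
after cmd 4 (t=25): FL=W FR=S RL=S RR=W


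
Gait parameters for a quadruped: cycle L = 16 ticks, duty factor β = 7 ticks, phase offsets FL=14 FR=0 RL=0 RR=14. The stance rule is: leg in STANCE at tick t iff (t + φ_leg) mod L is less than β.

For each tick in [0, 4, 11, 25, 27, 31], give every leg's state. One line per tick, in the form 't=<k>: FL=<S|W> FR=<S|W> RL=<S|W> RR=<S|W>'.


t=0: FL=W FR=S RL=S RR=W
t=4: FL=S FR=S RL=S RR=S
t=11: FL=W FR=W RL=W RR=W
t=25: FL=W FR=W RL=W RR=W
t=27: FL=W FR=W RL=W RR=W
t=31: FL=W FR=W RL=W RR=W

t=0: phase=(14,0,0,14) vs β=7 → FL=W FR=S RL=S RR=W
t=4: phase=(2,4,4,2) vs β=7 → FL=S FR=S RL=S RR=S
t=11: phase=(9,11,11,9) vs β=7 → FL=W FR=W RL=W RR=W
t=25: phase=(7,9,9,7) vs β=7 → FL=W FR=W RL=W RR=W
t=27: phase=(9,11,11,9) vs β=7 → FL=W FR=W RL=W RR=W
t=31: phase=(13,15,15,13) vs β=7 → FL=W FR=W RL=W RR=W


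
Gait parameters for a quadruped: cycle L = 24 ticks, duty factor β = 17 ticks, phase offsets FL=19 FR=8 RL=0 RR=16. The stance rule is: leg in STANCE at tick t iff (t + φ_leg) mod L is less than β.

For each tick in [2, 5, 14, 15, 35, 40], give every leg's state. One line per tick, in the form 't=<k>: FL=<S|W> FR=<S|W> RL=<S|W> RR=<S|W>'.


t=2: FL=W FR=S RL=S RR=W
t=5: FL=S FR=S RL=S RR=W
t=14: FL=S FR=W RL=S RR=S
t=15: FL=S FR=W RL=S RR=S
t=35: FL=S FR=W RL=S RR=S
t=40: FL=S FR=S RL=S RR=S

t=2: phase=(21,10,2,18) vs β=17 → FL=W FR=S RL=S RR=W
t=5: phase=(0,13,5,21) vs β=17 → FL=S FR=S RL=S RR=W
t=14: phase=(9,22,14,6) vs β=17 → FL=S FR=W RL=S RR=S
t=15: phase=(10,23,15,7) vs β=17 → FL=S FR=W RL=S RR=S
t=35: phase=(6,19,11,3) vs β=17 → FL=S FR=W RL=S RR=S
t=40: phase=(11,0,16,8) vs β=17 → FL=S FR=S RL=S RR=S


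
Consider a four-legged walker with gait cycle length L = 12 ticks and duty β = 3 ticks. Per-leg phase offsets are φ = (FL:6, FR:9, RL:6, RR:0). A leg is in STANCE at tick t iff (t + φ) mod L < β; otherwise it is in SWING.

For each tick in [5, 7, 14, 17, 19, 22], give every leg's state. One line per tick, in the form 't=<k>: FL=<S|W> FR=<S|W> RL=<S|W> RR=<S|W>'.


t=5: phase=(11,2,11,5) vs β=3 → FL=W FR=S RL=W RR=W
t=7: phase=(1,4,1,7) vs β=3 → FL=S FR=W RL=S RR=W
t=14: phase=(8,11,8,2) vs β=3 → FL=W FR=W RL=W RR=S
t=17: phase=(11,2,11,5) vs β=3 → FL=W FR=S RL=W RR=W
t=19: phase=(1,4,1,7) vs β=3 → FL=S FR=W RL=S RR=W
t=22: phase=(4,7,4,10) vs β=3 → FL=W FR=W RL=W RR=W

t=5: FL=W FR=S RL=W RR=W
t=7: FL=S FR=W RL=S RR=W
t=14: FL=W FR=W RL=W RR=S
t=17: FL=W FR=S RL=W RR=W
t=19: FL=S FR=W RL=S RR=W
t=22: FL=W FR=W RL=W RR=W


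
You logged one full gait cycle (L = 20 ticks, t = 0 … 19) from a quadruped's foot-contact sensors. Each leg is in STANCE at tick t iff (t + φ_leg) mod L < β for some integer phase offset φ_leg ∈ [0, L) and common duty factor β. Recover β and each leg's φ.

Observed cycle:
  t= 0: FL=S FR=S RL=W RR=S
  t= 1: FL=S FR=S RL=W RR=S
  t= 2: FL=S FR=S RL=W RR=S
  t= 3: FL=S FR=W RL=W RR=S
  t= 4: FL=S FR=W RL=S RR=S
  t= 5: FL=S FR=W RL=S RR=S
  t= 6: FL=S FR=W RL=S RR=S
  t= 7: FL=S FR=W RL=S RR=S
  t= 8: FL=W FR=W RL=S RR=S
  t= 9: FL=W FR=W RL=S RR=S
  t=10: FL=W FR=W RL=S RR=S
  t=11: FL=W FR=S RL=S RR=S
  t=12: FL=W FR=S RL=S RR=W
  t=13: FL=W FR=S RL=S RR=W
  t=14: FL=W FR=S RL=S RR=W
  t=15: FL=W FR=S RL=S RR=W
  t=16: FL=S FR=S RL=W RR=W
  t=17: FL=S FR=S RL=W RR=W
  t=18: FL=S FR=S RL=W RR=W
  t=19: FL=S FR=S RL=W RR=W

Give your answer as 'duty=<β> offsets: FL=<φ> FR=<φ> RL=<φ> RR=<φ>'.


duty=12 offsets: FL=4 FR=9 RL=16 RR=0

duty β = stance ticks per leg = 12
FL: stance ticks = 12; W→S at t=16 → φ=4
FR: stance ticks = 12; W→S at t=11 → φ=9
RL: stance ticks = 12; W→S at t=4 → φ=16
RR: stance ticks = 12; W→S at t=0 → φ=0


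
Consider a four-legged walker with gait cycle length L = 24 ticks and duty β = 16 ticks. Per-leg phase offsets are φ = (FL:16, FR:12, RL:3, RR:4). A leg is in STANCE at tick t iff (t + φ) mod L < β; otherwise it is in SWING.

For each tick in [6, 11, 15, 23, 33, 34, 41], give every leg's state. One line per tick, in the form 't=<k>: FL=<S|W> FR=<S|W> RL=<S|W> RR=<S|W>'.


t=6: phase=(22,18,9,10) vs β=16 → FL=W FR=W RL=S RR=S
t=11: phase=(3,23,14,15) vs β=16 → FL=S FR=W RL=S RR=S
t=15: phase=(7,3,18,19) vs β=16 → FL=S FR=S RL=W RR=W
t=23: phase=(15,11,2,3) vs β=16 → FL=S FR=S RL=S RR=S
t=33: phase=(1,21,12,13) vs β=16 → FL=S FR=W RL=S RR=S
t=34: phase=(2,22,13,14) vs β=16 → FL=S FR=W RL=S RR=S
t=41: phase=(9,5,20,21) vs β=16 → FL=S FR=S RL=W RR=W

t=6: FL=W FR=W RL=S RR=S
t=11: FL=S FR=W RL=S RR=S
t=15: FL=S FR=S RL=W RR=W
t=23: FL=S FR=S RL=S RR=S
t=33: FL=S FR=W RL=S RR=S
t=34: FL=S FR=W RL=S RR=S
t=41: FL=S FR=S RL=W RR=W


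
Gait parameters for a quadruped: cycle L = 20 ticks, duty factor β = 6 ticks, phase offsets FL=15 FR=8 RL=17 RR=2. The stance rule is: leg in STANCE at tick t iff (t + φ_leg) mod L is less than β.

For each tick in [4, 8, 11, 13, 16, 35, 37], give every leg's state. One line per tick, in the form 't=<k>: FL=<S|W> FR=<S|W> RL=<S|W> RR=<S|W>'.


t=4: FL=W FR=W RL=S RR=W
t=8: FL=S FR=W RL=S RR=W
t=11: FL=W FR=W RL=W RR=W
t=13: FL=W FR=S RL=W RR=W
t=16: FL=W FR=S RL=W RR=W
t=35: FL=W FR=S RL=W RR=W
t=37: FL=W FR=S RL=W RR=W

t=4: phase=(19,12,1,6) vs β=6 → FL=W FR=W RL=S RR=W
t=8: phase=(3,16,5,10) vs β=6 → FL=S FR=W RL=S RR=W
t=11: phase=(6,19,8,13) vs β=6 → FL=W FR=W RL=W RR=W
t=13: phase=(8,1,10,15) vs β=6 → FL=W FR=S RL=W RR=W
t=16: phase=(11,4,13,18) vs β=6 → FL=W FR=S RL=W RR=W
t=35: phase=(10,3,12,17) vs β=6 → FL=W FR=S RL=W RR=W
t=37: phase=(12,5,14,19) vs β=6 → FL=W FR=S RL=W RR=W


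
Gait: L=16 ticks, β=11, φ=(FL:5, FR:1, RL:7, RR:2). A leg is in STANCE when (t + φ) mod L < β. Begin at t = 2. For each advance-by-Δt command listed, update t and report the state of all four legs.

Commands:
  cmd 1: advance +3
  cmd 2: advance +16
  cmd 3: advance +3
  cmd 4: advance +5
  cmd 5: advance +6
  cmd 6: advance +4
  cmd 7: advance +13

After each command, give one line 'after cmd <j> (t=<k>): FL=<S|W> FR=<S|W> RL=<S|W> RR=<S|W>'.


after cmd 1 (t=5): FL=S FR=S RL=W RR=S
after cmd 2 (t=21): FL=S FR=S RL=W RR=S
after cmd 3 (t=24): FL=W FR=S RL=W RR=S
after cmd 4 (t=29): FL=S FR=W RL=S RR=W
after cmd 5 (t=35): FL=S FR=S RL=S RR=S
after cmd 6 (t=39): FL=W FR=S RL=W RR=S
after cmd 7 (t=52): FL=S FR=S RL=W RR=S

start t=2: FL=S FR=S RL=S RR=S
cmd 1: advance +3 → t=5, phase=(10,6,12,7) → FL=S FR=S RL=W RR=S
cmd 2: advance +16 → t=21, phase=(10,6,12,7) → FL=S FR=S RL=W RR=S
cmd 3: advance +3 → t=24, phase=(13,9,15,10) → FL=W FR=S RL=W RR=S
cmd 4: advance +5 → t=29, phase=(2,14,4,15) → FL=S FR=W RL=S RR=W
cmd 5: advance +6 → t=35, phase=(8,4,10,5) → FL=S FR=S RL=S RR=S
cmd 6: advance +4 → t=39, phase=(12,8,14,9) → FL=W FR=S RL=W RR=S
cmd 7: advance +13 → t=52, phase=(9,5,11,6) → FL=S FR=S RL=W RR=S


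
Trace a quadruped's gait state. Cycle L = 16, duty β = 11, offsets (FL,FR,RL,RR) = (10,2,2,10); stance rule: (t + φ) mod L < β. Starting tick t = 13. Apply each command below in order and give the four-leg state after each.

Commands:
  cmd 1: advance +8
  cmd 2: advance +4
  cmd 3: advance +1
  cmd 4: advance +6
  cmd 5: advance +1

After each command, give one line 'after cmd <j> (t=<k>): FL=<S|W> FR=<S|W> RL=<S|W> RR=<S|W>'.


after cmd 1 (t=21): FL=W FR=S RL=S RR=W
after cmd 2 (t=25): FL=S FR=W RL=W RR=S
after cmd 3 (t=26): FL=S FR=W RL=W RR=S
after cmd 4 (t=32): FL=S FR=S RL=S RR=S
after cmd 5 (t=33): FL=W FR=S RL=S RR=W

start t=13: FL=S FR=W RL=W RR=S
cmd 1: advance +8 → t=21, phase=(15,7,7,15) → FL=W FR=S RL=S RR=W
cmd 2: advance +4 → t=25, phase=(3,11,11,3) → FL=S FR=W RL=W RR=S
cmd 3: advance +1 → t=26, phase=(4,12,12,4) → FL=S FR=W RL=W RR=S
cmd 4: advance +6 → t=32, phase=(10,2,2,10) → FL=S FR=S RL=S RR=S
cmd 5: advance +1 → t=33, phase=(11,3,3,11) → FL=W FR=S RL=S RR=W


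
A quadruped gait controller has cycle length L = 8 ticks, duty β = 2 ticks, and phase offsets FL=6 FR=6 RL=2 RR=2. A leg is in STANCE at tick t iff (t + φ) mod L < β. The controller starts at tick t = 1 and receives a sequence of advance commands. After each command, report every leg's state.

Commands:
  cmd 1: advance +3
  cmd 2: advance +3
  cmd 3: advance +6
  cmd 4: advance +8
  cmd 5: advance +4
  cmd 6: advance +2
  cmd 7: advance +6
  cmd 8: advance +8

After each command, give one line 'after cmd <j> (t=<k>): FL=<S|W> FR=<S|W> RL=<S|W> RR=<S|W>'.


after cmd 1 (t=4): FL=W FR=W RL=W RR=W
after cmd 2 (t=7): FL=W FR=W RL=S RR=S
after cmd 3 (t=13): FL=W FR=W RL=W RR=W
after cmd 4 (t=21): FL=W FR=W RL=W RR=W
after cmd 5 (t=25): FL=W FR=W RL=W RR=W
after cmd 6 (t=27): FL=S FR=S RL=W RR=W
after cmd 7 (t=33): FL=W FR=W RL=W RR=W
after cmd 8 (t=41): FL=W FR=W RL=W RR=W

start t=1: FL=W FR=W RL=W RR=W
cmd 1: advance +3 → t=4, phase=(2,2,6,6) → FL=W FR=W RL=W RR=W
cmd 2: advance +3 → t=7, phase=(5,5,1,1) → FL=W FR=W RL=S RR=S
cmd 3: advance +6 → t=13, phase=(3,3,7,7) → FL=W FR=W RL=W RR=W
cmd 4: advance +8 → t=21, phase=(3,3,7,7) → FL=W FR=W RL=W RR=W
cmd 5: advance +4 → t=25, phase=(7,7,3,3) → FL=W FR=W RL=W RR=W
cmd 6: advance +2 → t=27, phase=(1,1,5,5) → FL=S FR=S RL=W RR=W
cmd 7: advance +6 → t=33, phase=(7,7,3,3) → FL=W FR=W RL=W RR=W
cmd 8: advance +8 → t=41, phase=(7,7,3,3) → FL=W FR=W RL=W RR=W
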